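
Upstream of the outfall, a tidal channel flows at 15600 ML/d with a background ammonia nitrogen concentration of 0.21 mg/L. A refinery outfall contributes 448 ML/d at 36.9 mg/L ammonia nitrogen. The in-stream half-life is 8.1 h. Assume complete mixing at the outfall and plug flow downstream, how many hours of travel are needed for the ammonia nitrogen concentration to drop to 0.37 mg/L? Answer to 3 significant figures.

Conservation of mass: C = (15600·0.2100 + 448.0·36.90) / 16050 = 19810/16050 = 1.234 mg/L.
Half-life 8.1 h → k = ln 2 / 8.1 = 0.08557 h⁻¹ = 2.054 d⁻¹.
1.234·exp(−k·t) = 0.37 → t = ln(1.234/0.37)/k = 50680 s = 14.08 h.

14.1 h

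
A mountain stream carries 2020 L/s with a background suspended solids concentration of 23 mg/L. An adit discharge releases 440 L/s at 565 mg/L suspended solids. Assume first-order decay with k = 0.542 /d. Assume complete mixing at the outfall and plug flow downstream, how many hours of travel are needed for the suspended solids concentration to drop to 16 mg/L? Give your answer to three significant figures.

89.2 h

Mass balance: C = (2020·23.00 + 440.0·565.0) / 2460 = 295100/2460 = 119.9 mg/L.
119.9·exp(−k·t) = 16 → t = ln(119.9/16)/k = 321100 s = 89.20 h.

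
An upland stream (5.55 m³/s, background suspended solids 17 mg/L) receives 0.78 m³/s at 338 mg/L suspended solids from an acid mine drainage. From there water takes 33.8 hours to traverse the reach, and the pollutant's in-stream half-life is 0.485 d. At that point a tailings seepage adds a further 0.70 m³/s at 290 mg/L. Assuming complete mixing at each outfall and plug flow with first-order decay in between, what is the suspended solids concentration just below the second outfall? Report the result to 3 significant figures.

Conservation of mass: C = (5.550·17.00 + 0.7800·338.0) / 6.330 = 358.0/6.330 = 56.55 mg/L; combined flow 6.330 m³/s.
Half-life 0.485 d → k = ln 2 / 0.485 = 1.429 d⁻¹.
Decay over the reach: 56.55·exp(−kt) = 56.55·0.1336 = 7.557 mg/L.
Second outfall: C = (6.330·7.557 + 0.7000·290.0)/7.030 = 35.68 mg/L.

35.7 mg/L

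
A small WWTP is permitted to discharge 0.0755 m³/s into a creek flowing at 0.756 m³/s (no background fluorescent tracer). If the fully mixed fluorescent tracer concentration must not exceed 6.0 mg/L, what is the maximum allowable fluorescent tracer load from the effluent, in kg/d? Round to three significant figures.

Mass balance at the limit: 0.7560·0 + 0.07550·Cₑ = 0.8315·6.0 → Cₑ = 66.08 mg/L.
Load = 0.07550 m³/s × 66.08 g/m³ × 86 400 s/d = 431.0 kg/d.

431 kg/d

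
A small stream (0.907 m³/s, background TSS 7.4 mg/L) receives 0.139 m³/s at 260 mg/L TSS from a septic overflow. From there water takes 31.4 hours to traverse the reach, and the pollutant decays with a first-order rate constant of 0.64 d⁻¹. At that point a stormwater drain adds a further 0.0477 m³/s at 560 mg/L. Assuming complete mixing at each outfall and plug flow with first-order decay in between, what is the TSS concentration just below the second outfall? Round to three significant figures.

Flow-weighted average: C = (0.9070·7.400 + 0.1390·260.0) / 1.046 = 42.85/1.046 = 40.97 mg/L; combined flow 1.046 m³/s.
Decay over the reach: 40.97·exp(−kt) = 40.97·0.4329 = 17.73 mg/L.
Second outfall: C = (1.046·17.73 + 0.04770·560.0)/1.094 = 41.38 mg/L.

41.4 mg/L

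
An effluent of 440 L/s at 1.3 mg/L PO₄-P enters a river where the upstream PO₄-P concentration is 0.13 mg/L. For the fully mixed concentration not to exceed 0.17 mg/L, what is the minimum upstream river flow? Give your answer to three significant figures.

12400 L/s

Set C_mix = 0.17: (Q·0.1300 + 440.0·1.300) / (Q + 440.0) = 0.17
→ Q = 440.0·(1.300 − 0.17)/(0.17 − 0.1300) = 12430 L/s.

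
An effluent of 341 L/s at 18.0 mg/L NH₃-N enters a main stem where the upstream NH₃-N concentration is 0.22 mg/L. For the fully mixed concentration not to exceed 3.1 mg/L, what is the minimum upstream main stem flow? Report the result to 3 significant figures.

1760 L/s

Set C_mix = 3.1: (Q·0.2200 + 341.0·18.00) / (Q + 341.0) = 3.1
→ Q = 341.0·(18.00 − 3.1)/(3.1 − 0.2200) = 1764 L/s.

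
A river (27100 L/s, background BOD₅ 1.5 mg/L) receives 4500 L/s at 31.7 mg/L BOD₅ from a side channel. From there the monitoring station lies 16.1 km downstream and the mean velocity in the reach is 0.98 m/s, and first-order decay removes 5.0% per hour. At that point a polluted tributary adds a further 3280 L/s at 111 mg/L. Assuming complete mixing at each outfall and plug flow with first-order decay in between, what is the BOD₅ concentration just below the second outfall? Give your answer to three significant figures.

After mixing, C = (27100·1.500 + 4500·31.70) / 31600 = 183300/31600 = 5.801 mg/L; combined flow 31600 L/s.
Travel time t = 16.1·1000 / 0.98 = 16430 s = 4.563 h.
5.0%/h lost → k = −ln(1 − 0.05) = 0.05129 h⁻¹.
First-order decay: C = 5.801·exp(−k·t) = 5.801·0.7913 = 4.590 mg/L.
At the second outfall, C = (31600·4.590 + 3280·111.0) / (31600 + 3280) = 14.60 mg/L.

14.6 mg/L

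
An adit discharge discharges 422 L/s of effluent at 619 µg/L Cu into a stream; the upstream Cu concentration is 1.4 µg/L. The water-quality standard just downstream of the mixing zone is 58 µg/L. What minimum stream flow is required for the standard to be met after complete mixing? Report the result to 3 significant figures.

4180 L/s

Set C_mix = 58: (Q·1.400 + 422.0·619.0) / (Q + 422.0) = 58
→ Q = 422.0·(619.0 − 58)/(58 − 1.400) = 4183 L/s.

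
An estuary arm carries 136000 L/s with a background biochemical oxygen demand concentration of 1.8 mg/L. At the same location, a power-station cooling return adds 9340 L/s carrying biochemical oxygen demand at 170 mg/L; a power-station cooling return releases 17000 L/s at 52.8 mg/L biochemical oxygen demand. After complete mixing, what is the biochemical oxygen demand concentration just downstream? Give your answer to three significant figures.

16.8 mg/L

Mass balance: C = (136000·1.800 + 9340·170.0 + 17000·52.80) / 162300 = 2730000/162300 = 16.82 mg/L.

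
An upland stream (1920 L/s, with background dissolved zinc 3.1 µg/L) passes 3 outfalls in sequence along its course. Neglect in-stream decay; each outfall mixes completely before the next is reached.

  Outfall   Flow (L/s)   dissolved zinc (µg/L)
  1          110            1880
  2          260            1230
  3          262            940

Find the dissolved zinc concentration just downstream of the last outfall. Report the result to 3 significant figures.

305 µg/L

Outfall 1: combined Q = 2030 L/s; C = (1920·3.100 + 110.0·1880)/2030 = 104.8 µg/L.
Outfall 2: combined Q = 2290 L/s; C = (2030·104.8 + 260.0·1230)/2290 = 232.6 µg/L.
Outfall 3: combined Q = 2552 L/s; C = (2290·232.6 + 262.0·940.0)/2552 = 305.2 µg/L.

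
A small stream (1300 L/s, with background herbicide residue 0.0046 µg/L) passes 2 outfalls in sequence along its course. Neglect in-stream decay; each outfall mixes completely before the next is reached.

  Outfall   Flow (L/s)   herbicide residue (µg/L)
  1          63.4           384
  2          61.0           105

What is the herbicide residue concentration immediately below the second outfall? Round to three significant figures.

21.6 µg/L

After outfall 1: Q = 1300 + 63.40 = 1363 L/s; C = (1300·0.004600 + 63.40·384.0)/1363 = 17.86 µg/L.
After outfall 2: Q = 1363 + 61.00 = 1424 L/s; C = (1363·17.86 + 61.00·105.0)/1424 = 21.59 µg/L.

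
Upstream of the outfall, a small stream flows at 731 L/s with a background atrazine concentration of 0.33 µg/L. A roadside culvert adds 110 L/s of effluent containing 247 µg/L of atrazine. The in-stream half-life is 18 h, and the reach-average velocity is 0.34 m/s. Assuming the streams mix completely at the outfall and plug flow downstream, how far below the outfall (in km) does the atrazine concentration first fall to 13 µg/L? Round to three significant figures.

29.2 km

Conservation of mass: C = (731.0·0.3300 + 110.0·247.0) / 841.0 = 27410/841.0 = 32.59 µg/L.
Half-life 18 h → k = ln 2 / 18 = 0.03851 h⁻¹ = 0.9242 d⁻¹.
Set 32.59·exp(−k·t) = 13 → t = ln(32.59/13)/k = 85930 s = 23.87 h.
Distance = v·t = 0.34·85930 = 29220 m = 29.22 km.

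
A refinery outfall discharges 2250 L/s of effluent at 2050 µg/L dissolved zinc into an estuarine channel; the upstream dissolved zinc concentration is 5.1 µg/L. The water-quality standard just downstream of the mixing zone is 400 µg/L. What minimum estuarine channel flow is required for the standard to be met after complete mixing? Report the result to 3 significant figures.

9400 L/s

Set C_mix = 400: (Q·5.100 + 2250·2050) / (Q + 2250) = 400
→ Q = 2250·(2050 − 400)/(400 − 5.100) = 9401 L/s.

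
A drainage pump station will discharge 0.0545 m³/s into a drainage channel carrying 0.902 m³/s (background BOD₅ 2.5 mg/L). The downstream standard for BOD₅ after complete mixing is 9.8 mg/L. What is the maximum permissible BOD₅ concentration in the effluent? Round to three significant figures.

131 mg/L

At the limit, (Qr·Cr + Qe·Cₑ)/(Qr + Qe) = 9.8:
Cₑ = (0.9565·9.8 − 0.9020·2.500) / 0.05450 = 130.6 mg/L.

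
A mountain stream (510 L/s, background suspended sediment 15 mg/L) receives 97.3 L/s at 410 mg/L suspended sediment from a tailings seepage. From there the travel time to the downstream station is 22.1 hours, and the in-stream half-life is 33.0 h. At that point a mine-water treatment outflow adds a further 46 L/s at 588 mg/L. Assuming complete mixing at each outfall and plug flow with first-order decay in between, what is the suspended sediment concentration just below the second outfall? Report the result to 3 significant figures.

Mixed concentration C = ΣQC/ΣQ = (510.0·15.00 + 97.30·410.0) / 607.3 = 47540/607.3 = 78.29 mg/L; combined flow 607.3 L/s.
Half-life 33.0 h → k = ln 2 / 33.0 = 0.02100 h⁻¹ = 0.5041 d⁻¹.
After decay, C = 78.29 × e^(−kt) = 78.29 × 0.6286 = 49.21 mg/L.
Second outfall: C = (607.3·49.21 + 46.00·588.0)/653.3 = 87.15 mg/L.

87.2 mg/L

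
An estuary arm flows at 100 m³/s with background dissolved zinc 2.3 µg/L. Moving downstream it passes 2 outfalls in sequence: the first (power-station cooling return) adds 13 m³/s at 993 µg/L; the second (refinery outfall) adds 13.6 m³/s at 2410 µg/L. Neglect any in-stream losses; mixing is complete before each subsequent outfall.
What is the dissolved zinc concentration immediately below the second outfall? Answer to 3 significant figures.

After outfall 1: Q = 100.0 + 13.00 = 113.0 m³/s; C = (100.0·2.300 + 13.00·993.0)/113.0 = 116.3 µg/L.
After outfall 2: Q = 113.0 + 13.60 = 126.6 m³/s; C = (113.0·116.3 + 13.60·2410)/126.6 = 362.7 µg/L.

363 µg/L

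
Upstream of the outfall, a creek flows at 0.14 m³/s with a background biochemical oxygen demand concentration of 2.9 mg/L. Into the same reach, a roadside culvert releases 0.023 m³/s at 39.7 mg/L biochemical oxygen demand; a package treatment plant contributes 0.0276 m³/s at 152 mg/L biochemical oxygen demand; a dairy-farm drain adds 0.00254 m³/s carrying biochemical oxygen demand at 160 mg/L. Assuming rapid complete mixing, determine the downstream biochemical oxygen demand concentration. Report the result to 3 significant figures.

Mixed concentration C = ΣQC/ΣQ = (0.1400·2.900 + 0.02300·39.70 + 0.02760·152.0 + 0.002540·160.0) / 0.1931 = 5.921/0.1931 = 30.65 mg/L.

30.7 mg/L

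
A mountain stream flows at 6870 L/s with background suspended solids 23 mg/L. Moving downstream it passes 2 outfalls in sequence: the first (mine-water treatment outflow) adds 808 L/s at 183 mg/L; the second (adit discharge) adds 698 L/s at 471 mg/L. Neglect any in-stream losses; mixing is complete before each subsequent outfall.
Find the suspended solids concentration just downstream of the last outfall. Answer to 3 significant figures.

75.8 mg/L

Below outfall 1: Q → 7678 L/s, C = (6870·23.00 + 808.0·183.0)/7678 = 39.84 mg/L.
Below outfall 2: Q → 8376 L/s, C = (7678·39.84 + 698.0·471.0)/8376 = 75.77 mg/L.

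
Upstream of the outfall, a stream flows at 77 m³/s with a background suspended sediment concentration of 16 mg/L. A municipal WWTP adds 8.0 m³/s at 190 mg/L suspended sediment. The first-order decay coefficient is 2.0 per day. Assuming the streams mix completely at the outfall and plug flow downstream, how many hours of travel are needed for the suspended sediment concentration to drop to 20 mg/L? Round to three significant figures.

5.78 h

Conservation of mass: C = (77.00·16.00 + 8.000·190.0) / 85.00 = 2752/85.00 = 32.38 mg/L.
32.38·exp(−k·t) = 20 → t = ln(32.38/20)/k = 20810 s = 5.780 h.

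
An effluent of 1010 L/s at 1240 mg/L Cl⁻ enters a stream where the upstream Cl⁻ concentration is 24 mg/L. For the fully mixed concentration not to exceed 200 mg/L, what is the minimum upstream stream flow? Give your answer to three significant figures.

Set C_mix = 200: (Q·24.00 + 1010·1240) / (Q + 1010) = 200
→ Q = 1010·(1240 − 200)/(200 − 24.00) = 5968 L/s.

5970 L/s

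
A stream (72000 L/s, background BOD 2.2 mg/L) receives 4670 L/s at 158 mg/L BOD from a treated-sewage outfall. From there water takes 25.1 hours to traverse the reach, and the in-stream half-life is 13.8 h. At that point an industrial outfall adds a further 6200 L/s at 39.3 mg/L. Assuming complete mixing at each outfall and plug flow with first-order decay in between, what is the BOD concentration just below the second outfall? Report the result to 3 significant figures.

6.01 mg/L

Flow-weighted average: C = (72000·2.200 + 4670·158.0) / 76670 = 896300/76670 = 11.69 mg/L; combined flow 76670 L/s.
Half-life 13.8 h → k = ln 2 / 13.8 = 0.05023 h⁻¹ = 1.205 d⁻¹.
First-order decay: C = 11.69·exp(−k·t) = 11.69·0.2834 = 3.313 mg/L.
Second outfall: C = (76670·3.313 + 6200·39.30)/82870 = 6.006 mg/L.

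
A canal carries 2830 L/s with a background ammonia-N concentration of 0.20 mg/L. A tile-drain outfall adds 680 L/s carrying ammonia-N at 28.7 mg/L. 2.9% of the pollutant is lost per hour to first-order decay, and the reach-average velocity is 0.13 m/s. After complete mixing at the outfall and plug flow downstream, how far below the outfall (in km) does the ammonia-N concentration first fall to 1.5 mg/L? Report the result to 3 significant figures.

21.3 km

Mass balance: C = (2830·0.2000 + 680.0·28.70) / 3510 = 20080/3510 = 5.721 mg/L.
2.9%/h lost → k = −ln(1 − 0.029) = 0.02943 h⁻¹.
Set 5.721·exp(−k·t) = 1.5 → t = ln(5.721/1.5)/k = 163800 s = 45.49 h.
Distance = v·t = 0.13·163800 = 21290 m = 21.29 km.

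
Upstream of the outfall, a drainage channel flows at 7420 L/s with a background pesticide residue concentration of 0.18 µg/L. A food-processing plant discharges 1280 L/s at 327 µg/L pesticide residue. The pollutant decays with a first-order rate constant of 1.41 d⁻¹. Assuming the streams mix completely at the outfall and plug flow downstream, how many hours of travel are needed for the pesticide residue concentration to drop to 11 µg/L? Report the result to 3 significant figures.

25.2 h

Flow-weighted average: C = (7420·0.1800 + 1280·327.0) / 8700 = 419900/8700 = 48.26 µg/L.
48.26·exp(−k·t) = 11 → t = ln(48.26/11)/k = 90620 s = 25.17 h.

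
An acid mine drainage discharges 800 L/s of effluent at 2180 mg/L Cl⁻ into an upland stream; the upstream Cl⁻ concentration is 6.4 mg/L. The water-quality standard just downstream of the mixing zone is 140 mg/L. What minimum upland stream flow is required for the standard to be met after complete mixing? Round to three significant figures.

12200 L/s

Set C_mix = 140: (Q·6.400 + 800.0·2180) / (Q + 800.0) = 140
→ Q = 800.0·(2180 − 140)/(140 − 6.400) = 12220 L/s.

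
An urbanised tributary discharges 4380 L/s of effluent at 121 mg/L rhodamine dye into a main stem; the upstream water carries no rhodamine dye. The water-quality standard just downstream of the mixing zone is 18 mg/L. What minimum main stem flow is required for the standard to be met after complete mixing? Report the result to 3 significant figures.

Set C_mix = 18: (Q·0 + 4380·121.0) / (Q + 4380) = 18
→ Q = 4380·(121.0 − 18)/(18 − 0) = 25060 L/s.

25100 L/s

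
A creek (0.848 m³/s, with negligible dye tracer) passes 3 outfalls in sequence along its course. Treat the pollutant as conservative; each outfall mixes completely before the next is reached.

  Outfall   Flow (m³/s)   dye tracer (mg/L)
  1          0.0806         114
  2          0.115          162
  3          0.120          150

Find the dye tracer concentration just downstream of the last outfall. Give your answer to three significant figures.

After outfall 1: Q = 0.8480 + 0.08060 = 0.9286 m³/s; C = (0.8480·0 + 0.08060·114.0)/0.9286 = 9.895 mg/L.
After outfall 2: Q = 0.9286 + 0.1150 = 1.044 m³/s; C = (0.9286·9.895 + 0.1150·162.0)/1.044 = 26.66 mg/L.
After outfall 3: Q = 1.044 + 0.1200 = 1.164 m³/s; C = (1.044·26.66 + 0.1200·150.0)/1.164 = 39.38 mg/L.

39.4 mg/L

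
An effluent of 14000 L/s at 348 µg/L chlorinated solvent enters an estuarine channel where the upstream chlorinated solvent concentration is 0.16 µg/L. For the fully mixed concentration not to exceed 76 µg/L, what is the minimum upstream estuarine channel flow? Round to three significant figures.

Set C_mix = 76: (Q·0.1600 + 14000·348.0) / (Q + 14000) = 76
→ Q = 14000·(348.0 − 76)/(76 − 0.1600) = 50210 L/s.

50200 L/s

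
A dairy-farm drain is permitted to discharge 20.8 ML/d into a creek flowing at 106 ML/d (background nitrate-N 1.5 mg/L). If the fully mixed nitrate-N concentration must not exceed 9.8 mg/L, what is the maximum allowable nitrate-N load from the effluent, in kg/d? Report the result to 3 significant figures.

1080 kg/d

Mass balance at the limit: 106.0·1.500 + 20.80·Cₑ = 126.8·9.8 → Cₑ = 52.10 mg/L.
20.80 ML/d = 0.2407 m³/s. Load = 0.2407 m³/s × 52.10 g/m³ × 86 400 s/d = 1084 kg/d.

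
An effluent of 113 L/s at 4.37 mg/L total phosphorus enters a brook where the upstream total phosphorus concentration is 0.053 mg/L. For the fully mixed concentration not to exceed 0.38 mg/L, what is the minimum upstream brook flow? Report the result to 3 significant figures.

1380 L/s

Set C_mix = 0.38: (Q·0.05300 + 113.0·4.370) / (Q + 113.0) = 0.38
→ Q = 113.0·(4.370 − 0.38)/(0.38 − 0.05300) = 1379 L/s.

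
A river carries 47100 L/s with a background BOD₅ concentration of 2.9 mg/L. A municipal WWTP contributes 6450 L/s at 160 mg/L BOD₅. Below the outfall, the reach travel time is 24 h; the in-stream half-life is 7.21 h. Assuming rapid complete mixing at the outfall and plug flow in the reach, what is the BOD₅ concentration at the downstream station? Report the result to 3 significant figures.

Mixed concentration C = ΣQC/ΣQ = (47100·2.900 + 6450·160.0) / 53550 = 1169000/53550 = 21.82 mg/L.
Half-life 7.21 h → k = ln 2 / 7.21 = 0.09614 h⁻¹ = 2.307 d⁻¹.
Applying C = C₀e^(−kt): 21.82 × 0.09953 = 2.172 mg/L.

2.17 mg/L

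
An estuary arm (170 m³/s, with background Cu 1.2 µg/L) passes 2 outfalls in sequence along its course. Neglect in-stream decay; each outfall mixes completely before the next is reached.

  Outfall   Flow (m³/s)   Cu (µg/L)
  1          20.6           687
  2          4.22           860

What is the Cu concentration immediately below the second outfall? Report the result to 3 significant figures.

After outfall 1: Q = 170.0 + 20.60 = 190.6 m³/s; C = (170.0·1.200 + 20.60·687.0)/190.6 = 75.32 µg/L.
After outfall 2: Q = 190.6 + 4.220 = 194.8 m³/s; C = (190.6·75.32 + 4.220·860.0)/194.8 = 92.32 µg/L.

92.3 µg/L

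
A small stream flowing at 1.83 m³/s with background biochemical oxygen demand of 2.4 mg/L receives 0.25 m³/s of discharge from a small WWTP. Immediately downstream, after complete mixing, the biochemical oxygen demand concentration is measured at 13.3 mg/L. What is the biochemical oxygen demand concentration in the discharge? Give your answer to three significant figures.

Mass balance: 1.830·2.400 + 0.2500·Cₑ = 2.080·13.30
→ Cₑ = (2.080·13.30 − 1.830·2.400) / 0.2500 = 93.09 mg/L.

93.1 mg/L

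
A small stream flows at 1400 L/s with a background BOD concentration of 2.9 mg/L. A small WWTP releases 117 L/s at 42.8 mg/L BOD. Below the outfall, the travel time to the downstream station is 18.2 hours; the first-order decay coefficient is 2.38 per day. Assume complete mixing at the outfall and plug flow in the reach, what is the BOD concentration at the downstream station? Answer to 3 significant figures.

0.983 mg/L

Conservation of mass: C = (1400·2.900 + 117.0·42.80) / 1517 = 9068/1517 = 5.977 mg/L.
Applying C = C₀e^(−kt): 5.977 × 0.1645 = 0.9833 mg/L.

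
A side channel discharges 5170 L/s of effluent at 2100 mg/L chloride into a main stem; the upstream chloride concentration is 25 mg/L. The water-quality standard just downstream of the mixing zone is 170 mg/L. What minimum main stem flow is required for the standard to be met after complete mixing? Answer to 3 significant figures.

68800 L/s

Set C_mix = 170: (Q·25.00 + 5170·2100) / (Q + 5170) = 170
→ Q = 5170·(2100 − 170)/(170 − 25.00) = 68810 L/s.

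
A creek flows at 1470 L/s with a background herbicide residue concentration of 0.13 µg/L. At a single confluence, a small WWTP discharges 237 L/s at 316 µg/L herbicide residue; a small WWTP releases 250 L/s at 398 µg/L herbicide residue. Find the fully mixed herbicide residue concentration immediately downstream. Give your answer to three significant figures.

89.2 µg/L

Mass balance: C = (1470·0.1300 + 237.0·316.0 + 250.0·398.0) / 1957 = 174600/1957 = 89.21 µg/L.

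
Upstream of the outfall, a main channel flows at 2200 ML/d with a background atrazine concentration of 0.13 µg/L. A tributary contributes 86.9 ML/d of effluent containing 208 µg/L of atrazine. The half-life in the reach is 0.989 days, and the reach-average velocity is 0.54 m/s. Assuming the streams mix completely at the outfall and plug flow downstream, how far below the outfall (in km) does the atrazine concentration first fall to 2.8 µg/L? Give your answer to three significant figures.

70.1 km

Mixed concentration C = ΣQC/ΣQ = (2200·0.1300 + 86.90·208.0) / 2287 = 18360/2287 = 8.029 µg/L.
Half-life 0.989 d → k = ln 2 / 0.989 = 0.7009 d⁻¹.
Set 8.029·exp(−k·t) = 2.8 → t = ln(8.029/2.8)/k = 129900 s = 36.07 h.
Distance = v·t = 0.54·129900 = 70130 m = 70.13 km.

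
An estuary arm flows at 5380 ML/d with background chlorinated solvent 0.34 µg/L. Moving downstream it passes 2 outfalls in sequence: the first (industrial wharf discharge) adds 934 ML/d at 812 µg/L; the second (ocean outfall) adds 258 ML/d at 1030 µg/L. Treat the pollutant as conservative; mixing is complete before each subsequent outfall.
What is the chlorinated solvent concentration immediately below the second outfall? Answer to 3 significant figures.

Below outfall 1: Q → 6314 ML/d, C = (5380·0.3400 + 934.0·812.0)/6314 = 120.4 µg/L.
Below outfall 2: Q → 6572 ML/d, C = (6314·120.4 + 258.0·1030)/6572 = 156.1 µg/L.

156 µg/L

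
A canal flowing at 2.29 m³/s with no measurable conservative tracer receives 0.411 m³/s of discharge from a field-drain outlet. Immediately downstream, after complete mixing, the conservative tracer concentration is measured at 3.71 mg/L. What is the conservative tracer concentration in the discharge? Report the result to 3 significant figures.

Mass balance: 2.290·0 + 0.4110·Cₑ = 2.701·3.710
→ Cₑ = (2.701·3.710 − 2.290·0) / 0.4110 = 24.38 mg/L.

24.4 mg/L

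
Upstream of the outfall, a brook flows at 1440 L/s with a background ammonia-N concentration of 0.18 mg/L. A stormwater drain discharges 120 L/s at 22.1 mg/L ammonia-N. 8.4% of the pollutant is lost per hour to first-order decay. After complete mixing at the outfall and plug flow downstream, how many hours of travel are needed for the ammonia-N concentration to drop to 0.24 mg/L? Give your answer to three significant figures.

23.4 h

Mixed concentration C = ΣQC/ΣQ = (1440·0.1800 + 120.0·22.10) / 1560 = 2911/1560 = 1.866 mg/L.
8.4%/h lost → k = −ln(1 − 0.084) = 0.08774 h⁻¹.
1.866·exp(−k·t) = 0.24 → t = ln(1.866/0.24)/k = 84150 s = 23.38 h.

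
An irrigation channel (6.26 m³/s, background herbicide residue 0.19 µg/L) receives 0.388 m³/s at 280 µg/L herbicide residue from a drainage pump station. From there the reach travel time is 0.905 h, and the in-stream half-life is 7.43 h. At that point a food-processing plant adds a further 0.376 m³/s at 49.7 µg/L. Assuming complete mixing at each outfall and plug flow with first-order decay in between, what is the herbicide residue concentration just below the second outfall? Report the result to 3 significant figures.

Mass balance: C = (6.260·0.1900 + 0.3880·280.0) / 6.648 = 109.8/6.648 = 16.52 µg/L; combined flow 6.648 m³/s.
Half-life 7.43 h → k = ln 2 / 7.43 = 0.09329 h⁻¹ = 2.239 d⁻¹.
First-order decay: C = 16.52·exp(−k·t) = 16.52·0.9190 = 15.18 µg/L.
Second outfall: C = (6.648·15.18 + 0.3760·49.70)/7.024 = 17.03 µg/L.

17.0 µg/L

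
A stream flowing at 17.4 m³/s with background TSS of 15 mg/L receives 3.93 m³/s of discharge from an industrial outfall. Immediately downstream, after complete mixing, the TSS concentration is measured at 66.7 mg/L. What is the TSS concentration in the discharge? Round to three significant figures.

Mass balance: 17.40·15.00 + 3.930·Cₑ = 21.33·66.70
→ Cₑ = (21.33·66.70 − 17.40·15.00) / 3.930 = 295.6 mg/L.

296 mg/L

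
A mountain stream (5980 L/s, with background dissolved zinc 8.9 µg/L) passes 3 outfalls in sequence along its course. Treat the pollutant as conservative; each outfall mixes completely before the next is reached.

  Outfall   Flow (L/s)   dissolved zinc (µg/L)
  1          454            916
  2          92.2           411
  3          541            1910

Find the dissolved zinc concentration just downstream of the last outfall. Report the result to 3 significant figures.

218 µg/L

Below outfall 1: Q → 6434 L/s, C = (5980·8.900 + 454.0·916.0)/6434 = 72.91 µg/L.
Below outfall 2: Q → 6526 L/s, C = (6434·72.91 + 92.20·411.0)/6526 = 77.68 µg/L.
Below outfall 3: Q → 7067 L/s, C = (6526·77.68 + 541.0·1910)/7067 = 217.9 µg/L.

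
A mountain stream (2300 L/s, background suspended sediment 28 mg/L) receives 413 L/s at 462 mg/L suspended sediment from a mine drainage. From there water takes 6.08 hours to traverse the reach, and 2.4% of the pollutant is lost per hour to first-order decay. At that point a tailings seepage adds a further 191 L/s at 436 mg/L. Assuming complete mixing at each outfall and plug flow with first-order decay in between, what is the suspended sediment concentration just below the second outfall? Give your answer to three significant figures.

Conservation of mass: C = (2300·28.00 + 413.0·462.0) / 2713 = 255200/2713 = 94.07 mg/L; combined flow 2713 L/s.
2.4%/h lost → k = −ln(1 − 0.024) = 0.02429 h⁻¹.
First-order decay: C = 94.07·exp(−k·t) = 94.07·0.8627 = 81.15 mg/L.
Second outfall: C = (2713·81.15 + 191.0·436.0)/2904 = 104.5 mg/L.

104 mg/L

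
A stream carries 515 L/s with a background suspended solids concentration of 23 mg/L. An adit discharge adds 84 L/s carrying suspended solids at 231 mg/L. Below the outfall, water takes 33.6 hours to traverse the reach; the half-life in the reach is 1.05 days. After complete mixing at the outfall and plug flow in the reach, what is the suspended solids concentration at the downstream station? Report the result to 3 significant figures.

Mass balance: C = (515.0·23.00 + 84.00·231.0) / 599.0 = 31250/599.0 = 52.17 mg/L.
Half-life 1.05 d → k = ln 2 / 1.05 = 0.6601 d⁻¹.
Decay over the reach: 52.17·exp(−kt) = 52.17·0.3969 = 20.70 mg/L.

20.7 mg/L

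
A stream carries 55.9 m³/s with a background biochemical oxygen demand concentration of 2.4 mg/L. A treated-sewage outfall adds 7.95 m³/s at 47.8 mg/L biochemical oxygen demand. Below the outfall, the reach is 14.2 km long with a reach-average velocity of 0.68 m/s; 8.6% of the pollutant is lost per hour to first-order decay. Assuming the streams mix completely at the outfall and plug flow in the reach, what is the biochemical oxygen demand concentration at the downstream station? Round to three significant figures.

4.78 mg/L

Conservation of mass: C = (55.90·2.400 + 7.950·47.80) / 63.85 = 514.2/63.85 = 8.053 mg/L.
Travel time t = 14.2·1000 / 0.68 = 20880 s = 5.801 h.
8.6%/h lost → k = −ln(1 − 0.086) = 0.08992 h⁻¹.
First-order decay: C = 8.053·exp(−k·t) = 8.053·0.5936 = 4.780 mg/L.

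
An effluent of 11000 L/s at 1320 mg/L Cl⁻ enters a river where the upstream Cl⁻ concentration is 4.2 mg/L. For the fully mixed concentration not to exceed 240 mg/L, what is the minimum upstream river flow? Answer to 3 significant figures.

Set C_mix = 240: (Q·4.200 + 11000·1320) / (Q + 11000) = 240
→ Q = 11000·(1320 − 240)/(240 − 4.200) = 50380 L/s.

50400 L/s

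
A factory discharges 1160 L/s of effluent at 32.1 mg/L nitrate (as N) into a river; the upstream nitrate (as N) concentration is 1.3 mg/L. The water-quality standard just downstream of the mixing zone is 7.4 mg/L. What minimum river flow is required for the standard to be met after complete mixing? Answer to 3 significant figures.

4700 L/s

Set C_mix = 7.4: (Q·1.300 + 1160·32.10) / (Q + 1160) = 7.4
→ Q = 1160·(32.10 − 7.4)/(7.4 − 1.300) = 4697 L/s.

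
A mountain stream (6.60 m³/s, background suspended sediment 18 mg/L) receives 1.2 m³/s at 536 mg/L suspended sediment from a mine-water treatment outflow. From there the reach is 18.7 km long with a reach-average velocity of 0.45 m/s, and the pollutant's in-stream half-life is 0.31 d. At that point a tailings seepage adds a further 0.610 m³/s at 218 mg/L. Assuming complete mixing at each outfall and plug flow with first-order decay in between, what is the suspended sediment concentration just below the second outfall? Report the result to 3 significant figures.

Flow-weighted average: C = (6.600·18.00 + 1.200·536.0) / 7.800 = 762.0/7.800 = 97.69 mg/L; combined flow 7.800 m³/s.
Travel time t = 18.7·1000 / 0.45 = 41560 s = 11.54 h.
Half-life 0.31 d → k = ln 2 / 0.31 = 2.236 d⁻¹.
After decay, C = 97.69 × e^(−kt) = 97.69 × 0.3412 = 33.33 mg/L.
Second outfall: C = (7.800·33.33 + 0.6100·218.0)/8.410 = 46.72 mg/L.

46.7 mg/L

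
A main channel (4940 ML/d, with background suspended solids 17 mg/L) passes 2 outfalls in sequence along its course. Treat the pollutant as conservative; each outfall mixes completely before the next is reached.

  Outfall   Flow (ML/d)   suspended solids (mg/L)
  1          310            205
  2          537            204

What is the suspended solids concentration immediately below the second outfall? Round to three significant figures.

After outfall 1: Q = 4940 + 310.0 = 5250 ML/d; C = (4940·17.00 + 310.0·205.0)/5250 = 28.10 mg/L.
After outfall 2: Q = 5250 + 537.0 = 5787 ML/d; C = (5250·28.10 + 537.0·204.0)/5787 = 44.42 mg/L.

44.4 mg/L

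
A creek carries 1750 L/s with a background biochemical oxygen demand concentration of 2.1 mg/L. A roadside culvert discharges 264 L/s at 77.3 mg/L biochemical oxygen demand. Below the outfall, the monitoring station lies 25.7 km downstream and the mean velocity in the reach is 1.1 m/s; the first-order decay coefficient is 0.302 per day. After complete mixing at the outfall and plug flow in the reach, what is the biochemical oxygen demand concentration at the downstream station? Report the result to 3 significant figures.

11.0 mg/L

After mixing, C = (1750·2.100 + 264.0·77.30) / 2014 = 24080/2014 = 11.96 mg/L.
Travel time t = 25.7·1000 / 1.1 = 23360 s = 6.490 h.
First-order decay: C = 11.96·exp(−k·t) = 11.96·0.9216 = 11.02 mg/L.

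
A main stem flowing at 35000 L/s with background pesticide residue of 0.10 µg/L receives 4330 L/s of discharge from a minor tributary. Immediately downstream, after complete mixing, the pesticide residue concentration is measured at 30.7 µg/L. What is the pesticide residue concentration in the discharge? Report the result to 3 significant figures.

Mass balance: 35000·0.1000 + 4330·Cₑ = 39330·30.70
→ Cₑ = (39330·30.70 − 35000·0.1000) / 4330 = 278.0 µg/L.

278 µg/L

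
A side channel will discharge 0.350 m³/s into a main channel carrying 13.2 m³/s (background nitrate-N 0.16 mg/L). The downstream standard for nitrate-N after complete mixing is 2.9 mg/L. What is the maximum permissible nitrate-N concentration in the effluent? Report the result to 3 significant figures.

At the limit, (Qr·Cr + Qe·Cₑ)/(Qr + Qe) = 2.9:
Cₑ = (13.55·2.9 − 13.20·0.1600) / 0.3500 = 106.2 mg/L.

106 mg/L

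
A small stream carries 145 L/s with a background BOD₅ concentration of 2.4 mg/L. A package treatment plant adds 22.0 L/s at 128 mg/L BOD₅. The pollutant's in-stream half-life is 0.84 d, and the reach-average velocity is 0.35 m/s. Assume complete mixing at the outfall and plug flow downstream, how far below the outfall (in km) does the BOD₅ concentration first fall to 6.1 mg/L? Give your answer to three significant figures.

Mixed concentration C = ΣQC/ΣQ = (145.0·2.400 + 22.00·128.0) / 167.0 = 3164/167.0 = 18.95 mg/L.
Half-life 0.84 d → k = ln 2 / 0.84 = 0.8252 d⁻¹.
Set 18.95·exp(−k·t) = 6.1 → t = ln(18.95/6.1)/k = 118700 s = 32.96 h.
Distance = v·t = 0.35·118700 = 41530 m = 41.53 km.

41.5 km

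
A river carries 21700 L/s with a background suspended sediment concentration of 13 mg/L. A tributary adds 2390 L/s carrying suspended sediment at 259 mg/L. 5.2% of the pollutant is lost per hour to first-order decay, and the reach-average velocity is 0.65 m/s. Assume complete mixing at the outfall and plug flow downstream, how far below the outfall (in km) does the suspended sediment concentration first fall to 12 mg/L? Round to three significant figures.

After mixing, C = (21700·13.00 + 2390·259.0) / 24090 = 901100/24090 = 37.41 mg/L.
5.2%/h lost → k = −ln(1 − 0.052) = 0.05340 h⁻¹.
Set 37.41·exp(−k·t) = 12 → t = ln(37.41/12)/k = 76650 s = 21.29 h.
Distance = v·t = 0.65·76650 = 49820 m = 49.82 km.

49.8 km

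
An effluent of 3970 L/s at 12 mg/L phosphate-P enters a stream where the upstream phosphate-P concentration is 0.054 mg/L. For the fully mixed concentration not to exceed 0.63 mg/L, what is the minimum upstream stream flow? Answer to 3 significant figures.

Set C_mix = 0.63: (Q·0.05400 + 3970·12.00) / (Q + 3970) = 0.63
→ Q = 3970·(12.00 − 0.63)/(0.63 − 0.05400) = 78370 L/s.

78400 L/s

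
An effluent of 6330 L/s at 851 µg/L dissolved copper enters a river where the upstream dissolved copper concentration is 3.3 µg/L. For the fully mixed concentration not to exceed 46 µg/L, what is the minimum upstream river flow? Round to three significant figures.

Set C_mix = 46: (Q·3.300 + 6330·851.0) / (Q + 6330) = 46
→ Q = 6330·(851.0 − 46)/(46 − 3.300) = 119300 L/s.

119000 L/s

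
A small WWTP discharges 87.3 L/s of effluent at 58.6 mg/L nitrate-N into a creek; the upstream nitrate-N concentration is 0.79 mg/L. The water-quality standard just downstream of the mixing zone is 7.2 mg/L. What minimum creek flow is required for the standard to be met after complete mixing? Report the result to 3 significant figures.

700 L/s

Set C_mix = 7.2: (Q·0.7900 + 87.30·58.60) / (Q + 87.30) = 7.2
→ Q = 87.30·(58.60 − 7.2)/(7.2 − 0.7900) = 700.0 L/s.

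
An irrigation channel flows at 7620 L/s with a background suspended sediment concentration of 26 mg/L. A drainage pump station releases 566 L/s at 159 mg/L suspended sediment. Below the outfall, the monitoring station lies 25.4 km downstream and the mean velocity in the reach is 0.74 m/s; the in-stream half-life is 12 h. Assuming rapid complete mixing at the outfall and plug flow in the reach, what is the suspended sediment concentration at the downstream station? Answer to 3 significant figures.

20.3 mg/L

Mixed concentration C = ΣQC/ΣQ = (7620·26.00 + 566.0·159.0) / 8186 = 288100/8186 = 35.20 mg/L.
Travel time t = 25.4·1000 / 0.74 = 34320 s = 9.535 h.
Half-life 12 h → k = ln 2 / 12 = 0.05776 h⁻¹ = 1.386 d⁻¹.
Decay over the reach: 35.20·exp(−kt) = 35.20·0.5765 = 20.29 mg/L.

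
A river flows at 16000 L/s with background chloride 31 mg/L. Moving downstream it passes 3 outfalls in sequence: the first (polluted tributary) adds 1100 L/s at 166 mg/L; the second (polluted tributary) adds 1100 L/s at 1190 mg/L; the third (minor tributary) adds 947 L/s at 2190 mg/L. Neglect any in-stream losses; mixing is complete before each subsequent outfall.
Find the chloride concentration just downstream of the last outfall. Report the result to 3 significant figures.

Outfall 1: combined Q = 17100 L/s; C = (16000·31.00 + 1100·166.0)/17100 = 39.68 mg/L.
Outfall 2: combined Q = 18200 L/s; C = (17100·39.68 + 1100·1190)/18200 = 109.2 mg/L.
Outfall 3: combined Q = 19150 L/s; C = (18200·109.2 + 947.0·2190)/19150 = 212.1 mg/L.

212 mg/L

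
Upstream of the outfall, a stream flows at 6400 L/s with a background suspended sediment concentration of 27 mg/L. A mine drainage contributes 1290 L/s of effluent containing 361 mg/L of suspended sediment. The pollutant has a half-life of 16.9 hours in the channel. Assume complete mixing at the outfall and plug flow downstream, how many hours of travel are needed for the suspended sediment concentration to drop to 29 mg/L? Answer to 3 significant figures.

25.6 h

After mixing, C = (6400·27.00 + 1290·361.0) / 7690 = 638500/7690 = 83.03 mg/L.
Half-life 16.9 h → k = ln 2 / 16.9 = 0.04101 h⁻¹ = 0.9844 d⁻¹.
83.03·exp(−k·t) = 29 → t = ln(83.03/29)/k = 92330 s = 25.65 h.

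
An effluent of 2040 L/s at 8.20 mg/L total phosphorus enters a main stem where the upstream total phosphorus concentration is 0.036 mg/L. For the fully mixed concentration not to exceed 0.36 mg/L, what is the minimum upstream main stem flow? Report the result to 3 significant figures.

49400 L/s

Set C_mix = 0.36: (Q·0.03600 + 2040·8.200) / (Q + 2040) = 0.36
→ Q = 2040·(8.200 − 0.36)/(0.36 − 0.03600) = 49360 L/s.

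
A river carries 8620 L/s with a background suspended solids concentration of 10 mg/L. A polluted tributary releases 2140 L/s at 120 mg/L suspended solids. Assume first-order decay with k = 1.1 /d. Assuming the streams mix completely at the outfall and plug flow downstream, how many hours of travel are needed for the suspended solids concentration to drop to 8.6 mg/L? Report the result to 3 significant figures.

28.6 h

Flow-weighted average: C = (8620·10.00 + 2140·120.0) / 10760 = 343000/10760 = 31.88 mg/L.
31.88·exp(−k·t) = 8.6 → t = ln(31.88/8.6)/k = 102900 s = 28.58 h.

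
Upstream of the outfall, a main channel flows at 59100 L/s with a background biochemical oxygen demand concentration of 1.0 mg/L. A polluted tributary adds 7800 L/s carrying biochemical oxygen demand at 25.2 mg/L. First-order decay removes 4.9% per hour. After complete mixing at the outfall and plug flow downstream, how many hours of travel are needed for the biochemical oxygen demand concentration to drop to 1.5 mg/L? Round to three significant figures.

After mixing, C = (59100·1.000 + 7800·25.20) / 66900 = 255700/66900 = 3.822 mg/L.
4.9%/h lost → k = −ln(1 − 0.049) = 0.05024 h⁻¹.
3.822·exp(−k·t) = 1.5 → t = ln(3.822/1.5)/k = 67010 s = 18.61 h.

18.6 h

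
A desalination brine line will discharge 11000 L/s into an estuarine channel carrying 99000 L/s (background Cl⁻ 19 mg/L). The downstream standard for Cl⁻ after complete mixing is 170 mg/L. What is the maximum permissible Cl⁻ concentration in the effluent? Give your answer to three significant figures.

At the limit, (Qr·Cr + Qe·Cₑ)/(Qr + Qe) = 170:
Cₑ = (110000·170 − 99000·19.00) / 11000 = 1529 mg/L.

1530 mg/L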